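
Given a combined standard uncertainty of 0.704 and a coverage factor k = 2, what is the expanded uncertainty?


U = k * uc
U = 2 * 0.704
U = 1.4080

1.4080


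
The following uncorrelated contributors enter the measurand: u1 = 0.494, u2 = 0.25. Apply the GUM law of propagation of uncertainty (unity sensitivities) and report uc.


uc = sqrt(0.494^2 + 0.25^2)
uc = sqrt(0.306536)
uc = 0.5537

0.5537


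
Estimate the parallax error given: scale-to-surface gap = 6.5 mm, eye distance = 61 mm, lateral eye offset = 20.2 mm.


error = h * offset / d
= 6.5 * 20.2 / 61
= 2.1525

2.1525


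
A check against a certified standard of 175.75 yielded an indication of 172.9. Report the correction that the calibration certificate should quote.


Correction = standard - reading
= 175.75 - 172.9
= 2.8500

2.8500


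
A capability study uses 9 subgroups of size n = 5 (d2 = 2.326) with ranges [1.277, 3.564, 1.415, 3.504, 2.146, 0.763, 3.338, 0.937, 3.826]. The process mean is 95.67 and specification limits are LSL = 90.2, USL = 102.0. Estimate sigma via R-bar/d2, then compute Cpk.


R_bar = (1.277 + 3.564 + 1.415 + 3.504 + 2.146 + 0.763 + 3.338 + 0.937 + 3.826) / 9 = 2.3077778
sigma = R_bar / d2 = 2.3077778 / 2.326 = 0.99216586
Cp = (USL - LSL)/(6*sigma) = (102.0 - 90.2)/(6*0.99216586) = 1.9822
Cpu = (102.0 - 95.67)/(3*0.99216586) = 2.1267
Cpl = (95.67 - 90.2)/(3*0.99216586) = 1.8377
Cpk = min(Cpu, Cpl) = 1.8377

1.8377


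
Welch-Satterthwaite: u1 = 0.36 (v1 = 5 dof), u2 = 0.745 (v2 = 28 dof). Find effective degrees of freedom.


uc = sqrt(u1^2 + u2^2) = sqrt(0.36^2 + 0.745^2) = 0.82742069
v_eff = uc^4 / (u1^4/v1 + u2^4/v2)
= 0.82742069^4 / (0.36^4/5 + 0.745^4/28)
= 0.46871139 / 0.014361116
v_eff = 32.6375

32.6375


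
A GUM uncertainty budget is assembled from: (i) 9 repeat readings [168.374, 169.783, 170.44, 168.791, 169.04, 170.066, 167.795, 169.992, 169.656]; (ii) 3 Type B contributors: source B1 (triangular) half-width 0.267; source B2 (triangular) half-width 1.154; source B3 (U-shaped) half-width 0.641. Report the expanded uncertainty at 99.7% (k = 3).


mean = (168.374 + 169.783 + 170.44 + 168.791 + 169.04 + 170.066 + 167.795 + 169.992 + 169.656) / 9 = 169.3263333
s = sqrt(sum((x - mean)^2)/(n-1)) = 0.8780793
u_A = s / sqrt(n) = 0.8780793 / sqrt(9) = 0.2926931
u_B1 = 0.267 / sqrt(6) = 0.10900229
u_B2 = 1.154 / sqrt(6) = 0.47111853
u_B3 = 0.641 / sqrt(2) = 0.45325545
uc = sqrt(0.2926931^2 + 0.10900229^2 + 0.47111853^2 + 0.45325545^2) = 0.72453014
U = k * uc = 3 * 0.72453014
U = 2.1736

2.1736


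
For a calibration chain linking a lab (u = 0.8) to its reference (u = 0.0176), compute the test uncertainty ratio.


TUR = u_lab / u_ref
= 0.8 / 0.0176
= 45.4545

45.4545


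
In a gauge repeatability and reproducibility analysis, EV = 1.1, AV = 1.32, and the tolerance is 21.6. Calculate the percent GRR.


GRR = sqrt(EV^2 + AV^2) = sqrt(1.1^2 + 1.32^2) = 1.7182549
%GRR = GRR / tol * 100 = 1.7182549 / 21.6 * 100
%GRR = 7.9549

7.9549


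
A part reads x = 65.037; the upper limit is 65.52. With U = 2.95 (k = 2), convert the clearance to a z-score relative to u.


u = U / k = 2.95 / 2 = 1.475
margin = |USL - x| = |65.52 - 65.037| = 0.483
z = margin / u = 0.483 / 1.475
z = 0.3275

0.3275


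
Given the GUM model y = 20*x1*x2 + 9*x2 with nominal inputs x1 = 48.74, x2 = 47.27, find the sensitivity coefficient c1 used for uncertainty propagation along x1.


y = 20*x1*x2 + 9*x2
dy/dx1 = 20*x2
Evaluate at x2 = 47.27: c1 = 20 * 47.27
c1 = 945.4000

945.4000


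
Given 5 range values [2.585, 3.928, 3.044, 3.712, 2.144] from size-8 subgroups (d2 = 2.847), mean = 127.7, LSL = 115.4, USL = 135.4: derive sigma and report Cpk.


R_bar = (2.585 + 3.928 + 3.044 + 3.712 + 2.144) / 5 = 3.0826
sigma = R_bar / d2 = 3.0826 / 2.847 = 1.0827538
Cp = (USL - LSL)/(6*sigma) = (135.4 - 115.4)/(6*1.0827538) = 3.0786
Cpu = (135.4 - 127.7)/(3*1.0827538) = 2.3705
Cpl = (127.7 - 115.4)/(3*1.0827538) = 3.7866
Cpk = min(Cpu, Cpl) = 2.3705

2.3705


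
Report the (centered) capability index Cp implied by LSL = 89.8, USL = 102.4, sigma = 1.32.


Cp = (USL - LSL) / (6 * sigma)
= (102.4 - 89.8) / (6 * 1.32)
= 12.6000 / 7.9200
= 1.5909

1.5909


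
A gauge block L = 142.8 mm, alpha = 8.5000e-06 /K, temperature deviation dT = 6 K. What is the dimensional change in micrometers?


dL = L * alpha * dT
= 142.8 * 8.5000e-06 * 6
= 0.0072828 mm
dL_um = 0.0072828 * 1000 = 7.2828 um

7.2828


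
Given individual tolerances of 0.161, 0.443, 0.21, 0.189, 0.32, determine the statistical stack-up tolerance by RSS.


RSS = sqrt(0.161^2 + 0.443^2 + 0.21^2 + 0.189^2 + 0.32^2)
= sqrt(0.404391)
= 0.6359

0.6359


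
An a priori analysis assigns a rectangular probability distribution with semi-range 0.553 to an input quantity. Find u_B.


u_B = half_width / sqrt(3)
u_B = 0.553 / 1.7320508
u_B = 0.3193

0.3193


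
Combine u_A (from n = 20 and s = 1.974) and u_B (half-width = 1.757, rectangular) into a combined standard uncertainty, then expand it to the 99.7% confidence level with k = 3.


u_A = s / sqrt(n) = 1.974 / sqrt(20) = 0.44139982
u_B = half_width / sqrt(3) = 1.757 / sqrt(3) = 1.0144044
uc = sqrt(u_A^2 + u_B^2) = sqrt(0.44139982^2 + 1.0144044^2) = 1.1062776
U = k * uc = 3 * 1.1062776
U = 3.3188

3.3188


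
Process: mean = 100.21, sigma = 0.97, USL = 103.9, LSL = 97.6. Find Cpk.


Cpu = (USL - mean) / (3*sigma) = (103.9 - 100.21) / (3*0.97) = 1.2680
Cpl = (mean - LSL) / (3*sigma) = (100.21 - 97.6) / (3*0.97) = 0.8969
Cpk = min(Cpu, Cpl) = 0.8969

0.8969


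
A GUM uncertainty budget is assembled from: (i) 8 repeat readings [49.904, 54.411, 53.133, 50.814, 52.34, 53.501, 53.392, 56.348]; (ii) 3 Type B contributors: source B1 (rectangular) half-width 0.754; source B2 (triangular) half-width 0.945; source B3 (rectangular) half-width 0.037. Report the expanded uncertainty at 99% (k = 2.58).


mean = (49.904 + 54.411 + 53.133 + 50.814 + 52.34 + 53.501 + 53.392 + 56.348) / 8 = 52.980375
s = sqrt(sum((x - mean)^2)/(n-1)) = 2.0148984
u_A = s / sqrt(n) = 2.0148984 / sqrt(8) = 0.71237416
u_B1 = 0.754 / sqrt(3) = 0.4353221
u_B2 = 0.945 / sqrt(6) = 0.38579463
u_B3 = 0.037 / sqrt(3) = 0.02136196
uc = sqrt(0.71237416^2 + 0.4353221^2 + 0.38579463^2 + 0.02136196^2) = 0.91993266
U = k * uc = 2.58 * 0.91993266
U = 2.3734

2.3734


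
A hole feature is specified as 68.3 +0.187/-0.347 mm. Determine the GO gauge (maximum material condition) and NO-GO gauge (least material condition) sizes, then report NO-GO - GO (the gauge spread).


GO = nominal - lower_tol (smallest hole = maximum material condition)
GO = 68.3 - 0.347 = 67.953
NO-GO = nominal + upper_tol (largest hole = least material condition)
NO-GO = 68.3 + 0.187 = 68.487
spread = NO-GO - GO = 68.487 - 67.953 = 0.5340

0.5340


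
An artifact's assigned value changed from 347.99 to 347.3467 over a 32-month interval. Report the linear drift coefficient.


rate = (v2 - v1) / months
= (347.3467 - 347.99) / 32
= -0.6433 / 32
= -0.0201

-0.0201


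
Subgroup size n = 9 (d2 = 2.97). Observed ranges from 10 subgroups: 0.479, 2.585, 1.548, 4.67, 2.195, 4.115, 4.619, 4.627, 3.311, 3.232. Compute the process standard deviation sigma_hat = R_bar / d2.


R_bar = (0.479 + 2.585 + 1.548 + 4.67 + 2.195 + 4.115 + 4.619 + 4.627 + 3.311 + 3.232) / 10
R_bar = 31.381 / 10 = 3.1381
sigma_hat = R_bar / d2 = 3.1381 / 2.97 = 1.0566

1.0566


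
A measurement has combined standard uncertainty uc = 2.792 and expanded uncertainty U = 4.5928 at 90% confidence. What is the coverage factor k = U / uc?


k = U / uc
k = 4.5928 / 2.792
k = 1.645

1.645


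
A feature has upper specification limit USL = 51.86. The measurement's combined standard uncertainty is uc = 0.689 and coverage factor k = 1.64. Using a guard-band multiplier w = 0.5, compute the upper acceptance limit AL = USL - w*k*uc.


U = k * uc = 1.64 * 0.689 = 1.12996
guard band g = w * U = 0.5 * 1.12996 = 0.56498
AL = USL - g = 51.86 - 0.56498
AL = 51.2950

51.2950


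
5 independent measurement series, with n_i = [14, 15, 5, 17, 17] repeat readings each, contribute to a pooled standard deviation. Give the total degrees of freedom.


nu = sum_i (n_i - 1)
nu = ((14 - 1) + (15 - 1) + (5 - 1) + (17 - 1) + (17 - 1))
nu = 13 + 14 + 4 + 16 + 16
nu = 63

63


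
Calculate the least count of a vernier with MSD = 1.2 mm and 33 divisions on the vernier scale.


LC = MSD / n_div
= 1.2 / 33
= 0.0364

0.0364


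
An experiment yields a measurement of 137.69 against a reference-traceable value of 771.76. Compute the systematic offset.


Systematic error = measured - true
= 137.69 - 771.76
= -634.0700

-634.0700


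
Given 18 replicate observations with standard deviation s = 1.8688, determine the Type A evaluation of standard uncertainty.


u_A = s / sqrt(n)
u_A = 1.8688 / sqrt(18)
u_A = 1.8688 / 4.2426407
u_A = 0.4405

0.4405


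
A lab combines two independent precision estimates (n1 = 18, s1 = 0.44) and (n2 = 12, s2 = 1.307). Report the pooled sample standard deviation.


s_p = sqrt(((n1-1)*s1^2 + (n2-1)*s2^2) / (n1+n2-2))
numerator = (18-1)*0.44^2 + (12-1)*1.307^2 = 3.2912 + 18.790739 = 22.081939
denominator = 18 + 12 - 2 = 28
s_p^2 = 22.081939 / 28 = 0.78864068
s_p = sqrt(0.78864068) = 0.8881

0.8881


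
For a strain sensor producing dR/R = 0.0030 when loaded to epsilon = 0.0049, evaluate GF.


GF = (dR/R) / epsilon
= 0.0030 / 0.0049
= 0.6122

0.6122


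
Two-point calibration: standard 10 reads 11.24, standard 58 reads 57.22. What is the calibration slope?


slope = (y2 - y1) / (x2 - x1)
= (57.22 - 11.24) / (58 - 10)
= 45.9800 / 48
= 0.9579

0.9579


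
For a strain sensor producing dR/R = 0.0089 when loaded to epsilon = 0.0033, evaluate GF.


GF = (dR/R) / epsilon
= 0.0089 / 0.0033
= 2.6970

2.6970


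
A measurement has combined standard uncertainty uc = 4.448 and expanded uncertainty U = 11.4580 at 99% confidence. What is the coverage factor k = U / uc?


k = U / uc
k = 11.4580 / 4.448
k = 2.576

2.576


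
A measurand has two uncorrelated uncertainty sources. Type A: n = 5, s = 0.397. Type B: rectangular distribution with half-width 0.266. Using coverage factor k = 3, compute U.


u_A = s / sqrt(n) = 0.397 / sqrt(5) = 0.1775438
u_B = half_width / sqrt(3) = 0.266 / sqrt(3) = 0.15357517
uc = sqrt(u_A^2 + u_B^2) = sqrt(0.1775438^2 + 0.15357517^2) = 0.23474909
U = k * uc = 3 * 0.23474909
U = 0.7042

0.7042


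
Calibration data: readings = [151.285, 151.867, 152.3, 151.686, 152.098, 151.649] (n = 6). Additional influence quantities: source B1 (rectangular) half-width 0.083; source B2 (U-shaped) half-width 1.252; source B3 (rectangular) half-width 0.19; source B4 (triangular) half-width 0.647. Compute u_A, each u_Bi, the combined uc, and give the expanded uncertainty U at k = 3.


mean = (151.285 + 151.867 + 152.3 + 151.686 + 152.098 + 151.649) / 6 = 151.8141667
s = sqrt(sum((x - mean)^2)/(n-1)) = 0.35863933
u_A = s / sqrt(n) = 0.35863933 / sqrt(6) = 0.14641389
u_B1 = 0.083 / sqrt(3) = 0.047920072
u_B2 = 1.252 / sqrt(2) = 0.88529769
u_B3 = 0.19 / sqrt(3) = 0.10969655
u_B4 = 0.647 / sqrt(6) = 0.26413664
uc = sqrt(0.14641389^2 + 0.047920072^2 + 0.88529769^2 + 0.10969655^2 + 0.26413664^2) = 0.94302007
U = k * uc = 3 * 0.94302007
U = 2.8291

2.8291


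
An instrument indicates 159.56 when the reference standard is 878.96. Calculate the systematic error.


Systematic error = measured - true
= 159.56 - 878.96
= -719.4000

-719.4000


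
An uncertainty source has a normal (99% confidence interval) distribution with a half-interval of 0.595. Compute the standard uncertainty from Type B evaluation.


u_B = half_width / 2.576
u_B = 0.595 / 2.576
u_B = 0.2310

0.2310


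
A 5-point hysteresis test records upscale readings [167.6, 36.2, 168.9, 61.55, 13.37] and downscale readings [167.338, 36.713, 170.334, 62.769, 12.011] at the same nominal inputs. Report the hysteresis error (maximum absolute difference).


|167.6 - 167.338| = 0.2620
|36.2 - 36.713| = 0.5130
|168.9 - 170.334| = 1.4340
|61.55 - 62.769| = 1.2190
|13.37 - 12.011| = 1.3590
hysteresis = max(diffs) = 1.4340

1.4340


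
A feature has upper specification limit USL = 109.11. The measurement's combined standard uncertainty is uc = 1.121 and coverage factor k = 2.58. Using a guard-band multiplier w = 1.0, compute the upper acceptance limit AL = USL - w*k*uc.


U = k * uc = 2.58 * 1.121 = 2.89218
guard band g = w * U = 1.0 * 2.89218 = 2.89218
AL = USL - g = 109.11 - 2.89218
AL = 106.2178

106.2178


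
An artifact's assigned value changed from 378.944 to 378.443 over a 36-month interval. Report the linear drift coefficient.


rate = (v2 - v1) / months
= (378.443 - 378.944) / 36
= -0.5010 / 36
= -0.0139

-0.0139


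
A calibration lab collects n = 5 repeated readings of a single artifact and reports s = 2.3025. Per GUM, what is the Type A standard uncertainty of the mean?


u_A = s / sqrt(n)
u_A = 2.3025 / sqrt(5)
u_A = 2.3025 / 2.236068
u_A = 1.0297

1.0297


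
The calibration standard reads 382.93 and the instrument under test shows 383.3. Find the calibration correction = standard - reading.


Correction = standard - reading
= 382.93 - 383.3
= -0.3700

-0.3700


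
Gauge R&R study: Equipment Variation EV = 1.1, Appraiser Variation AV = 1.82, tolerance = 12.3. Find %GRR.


GRR = sqrt(EV^2 + AV^2) = sqrt(1.1^2 + 1.82^2) = 2.1265935
%GRR = GRR / tol * 100 = 2.1265935 / 12.3 * 100
%GRR = 17.2894

17.2894


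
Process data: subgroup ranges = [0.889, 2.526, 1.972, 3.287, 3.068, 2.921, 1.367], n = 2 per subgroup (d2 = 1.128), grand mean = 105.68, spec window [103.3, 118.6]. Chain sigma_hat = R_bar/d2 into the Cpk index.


R_bar = (0.889 + 2.526 + 1.972 + 3.287 + 3.068 + 2.921 + 1.367) / 7 = 2.29
sigma = R_bar / d2 = 2.29 / 1.128 = 2.0301418
Cp = (USL - LSL)/(6*sigma) = (118.6 - 103.3)/(6*2.0301418) = 1.2561
Cpu = (118.6 - 105.68)/(3*2.0301418) = 2.1214
Cpl = (105.68 - 103.3)/(3*2.0301418) = 0.3908
Cpk = min(Cpu, Cpl) = 0.3908

0.3908


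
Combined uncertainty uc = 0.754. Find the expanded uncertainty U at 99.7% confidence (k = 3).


U = k * uc
U = 3 * 0.754
U = 2.2620

2.2620


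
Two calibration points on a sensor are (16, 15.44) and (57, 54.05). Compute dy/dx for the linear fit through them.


slope = (y2 - y1) / (x2 - x1)
= (54.05 - 15.44) / (57 - 16)
= 38.6100 / 41
= 0.9417

0.9417


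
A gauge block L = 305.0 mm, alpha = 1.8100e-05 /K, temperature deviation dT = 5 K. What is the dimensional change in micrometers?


dL = L * alpha * dT
= 305.0 * 1.8100e-05 * 5
= 0.0276025 mm
dL_um = 0.0276025 * 1000 = 27.6025 um

27.6025


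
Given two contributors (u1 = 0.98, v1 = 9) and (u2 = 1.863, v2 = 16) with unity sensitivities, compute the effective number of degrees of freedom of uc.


uc = sqrt(u1^2 + u2^2) = sqrt(0.98^2 + 1.863^2) = 2.1050342
v_eff = uc^4 / (u1^4/v1 + u2^4/v2)
= 2.1050342^4 / (0.98^4/9 + 1.863^4/16)
= 19.635259 / 0.85537519
v_eff = 22.9551

22.9551


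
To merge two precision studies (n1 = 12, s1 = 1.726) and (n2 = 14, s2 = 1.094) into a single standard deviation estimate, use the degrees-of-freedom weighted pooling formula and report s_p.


s_p = sqrt(((n1-1)*s1^2 + (n2-1)*s2^2) / (n1+n2-2))
numerator = (12-1)*1.726^2 + (14-1)*1.094^2 = 32.769836 + 15.558868 = 48.328704
denominator = 12 + 14 - 2 = 24
s_p^2 = 48.328704 / 24 = 2.013696
s_p = sqrt(2.013696) = 1.4190

1.4190


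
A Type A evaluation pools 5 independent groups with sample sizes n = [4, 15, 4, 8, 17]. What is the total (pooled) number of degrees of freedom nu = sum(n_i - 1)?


nu = sum_i (n_i - 1)
nu = ((4 - 1) + (15 - 1) + (4 - 1) + (8 - 1) + (17 - 1))
nu = 3 + 14 + 3 + 7 + 16
nu = 43

43


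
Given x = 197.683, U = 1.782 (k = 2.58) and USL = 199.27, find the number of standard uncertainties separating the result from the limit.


u = U / k = 1.782 / 2.58 = 0.69069767
margin = |USL - x| = |199.27 - 197.683| = 1.587
z = margin / u = 1.587 / 0.69069767
z = 2.2977

2.2977


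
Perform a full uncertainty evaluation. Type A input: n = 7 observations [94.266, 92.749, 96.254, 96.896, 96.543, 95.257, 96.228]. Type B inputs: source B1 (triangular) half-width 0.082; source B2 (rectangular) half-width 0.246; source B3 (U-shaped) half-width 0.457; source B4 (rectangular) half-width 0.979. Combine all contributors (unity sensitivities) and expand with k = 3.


mean = (94.266 + 92.749 + 96.254 + 96.896 + 96.543 + 95.257 + 96.228) / 7 = 95.45614286
s = sqrt(sum((x - mean)^2)/(n-1)) = 1.4872518
u_A = s / sqrt(n) = 1.4872518 / sqrt(7) = 0.56212834
u_B1 = 0.082 / sqrt(6) = 0.03347636
u_B2 = 0.246 / sqrt(3) = 0.14202817
u_B3 = 0.457 / sqrt(2) = 0.3231478
u_B4 = 0.979 / sqrt(3) = 0.56522591
uc = sqrt(0.56212834^2 + 0.03347636^2 + 0.14202817^2 + 0.3231478^2 + 0.56522591^2) = 0.87245961
U = k * uc = 3 * 0.87245961
U = 2.6174

2.6174


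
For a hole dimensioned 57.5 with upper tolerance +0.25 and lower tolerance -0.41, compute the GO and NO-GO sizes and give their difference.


GO = nominal - lower_tol (smallest hole = maximum material condition)
GO = 57.5 - 0.41 = 57.09
NO-GO = nominal + upper_tol (largest hole = least material condition)
NO-GO = 57.5 + 0.25 = 57.75
spread = NO-GO - GO = 57.75 - 57.09 = 0.6600

0.6600


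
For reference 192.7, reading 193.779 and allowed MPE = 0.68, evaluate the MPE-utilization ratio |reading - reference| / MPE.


e = indication - reference = 193.779 - 192.7 = 1.0790
|e| = 1.0790
ratio = |e| / MPE = 1.0790 / 0.68
ratio = 1.5868

1.5868


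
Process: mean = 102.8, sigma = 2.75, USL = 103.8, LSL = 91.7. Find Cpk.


Cpu = (USL - mean) / (3*sigma) = (103.8 - 102.8) / (3*2.75) = 0.1212
Cpl = (mean - LSL) / (3*sigma) = (102.8 - 91.7) / (3*2.75) = 1.3455
Cpk = min(Cpu, Cpl) = 0.1212

0.1212


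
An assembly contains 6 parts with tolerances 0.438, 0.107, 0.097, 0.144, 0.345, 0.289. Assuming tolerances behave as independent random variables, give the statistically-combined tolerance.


RSS = sqrt(0.438^2 + 0.107^2 + 0.097^2 + 0.144^2 + 0.345^2 + 0.289^2)
= sqrt(0.435984)
= 0.6603

0.6603


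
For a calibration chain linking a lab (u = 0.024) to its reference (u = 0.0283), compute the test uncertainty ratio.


TUR = u_lab / u_ref
= 0.024 / 0.0283
= 0.8481

0.8481


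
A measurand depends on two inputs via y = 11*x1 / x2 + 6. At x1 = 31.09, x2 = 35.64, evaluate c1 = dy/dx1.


y = 11*x1 / x2 + 6
dy/dx1 = 11/x2
Evaluate at x2 = 35.64: c1 = 11 / 35.64
c1 = 0.3086

0.3086


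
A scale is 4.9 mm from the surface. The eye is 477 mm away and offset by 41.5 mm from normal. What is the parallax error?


error = h * offset / d
= 4.9 * 41.5 / 477
= 0.4263

0.4263


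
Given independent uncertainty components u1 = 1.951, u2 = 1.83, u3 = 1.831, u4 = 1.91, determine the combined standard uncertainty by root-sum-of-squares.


uc = sqrt(1.951^2 + 1.83^2 + 1.831^2 + 1.91^2)
uc = sqrt(14.155962)
uc = 3.7624

3.7624


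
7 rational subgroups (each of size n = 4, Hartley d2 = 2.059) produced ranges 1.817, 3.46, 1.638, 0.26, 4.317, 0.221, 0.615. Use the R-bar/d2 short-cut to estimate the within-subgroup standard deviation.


R_bar = (1.817 + 3.46 + 1.638 + 0.26 + 4.317 + 0.221 + 0.615) / 7
R_bar = 12.328 / 7 = 1.7611429
sigma_hat = R_bar / d2 = 1.7611429 / 2.059 = 0.8553

0.8553


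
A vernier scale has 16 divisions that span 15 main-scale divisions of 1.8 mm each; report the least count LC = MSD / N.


LC = MSD / n_div
= 1.8 / 16
= 0.1125

0.1125


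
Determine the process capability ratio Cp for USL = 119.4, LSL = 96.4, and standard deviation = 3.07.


Cp = (USL - LSL) / (6 * sigma)
= (119.4 - 96.4) / (6 * 3.07)
= 23.0000 / 18.4200
= 1.2486

1.2486


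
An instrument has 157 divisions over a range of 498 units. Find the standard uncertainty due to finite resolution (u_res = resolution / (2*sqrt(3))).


resolution = range / divisions
resolution = 498 / 157 = 3.1719745
u_res = resolution / (2*sqrt(3))
u_res = 3.1719745 / 3.4641016
u_res = 0.9157

0.9157


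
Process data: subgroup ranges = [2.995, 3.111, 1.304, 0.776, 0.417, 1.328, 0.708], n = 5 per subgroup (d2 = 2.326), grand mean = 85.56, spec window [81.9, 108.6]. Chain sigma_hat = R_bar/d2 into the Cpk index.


R_bar = (2.995 + 3.111 + 1.304 + 0.776 + 0.417 + 1.328 + 0.708) / 7 = 1.5198571
sigma = R_bar / d2 = 1.5198571 / 2.326 = 0.65342094
Cp = (USL - LSL)/(6*sigma) = (108.6 - 81.9)/(6*0.65342094) = 6.8103
Cpu = (108.6 - 85.56)/(3*0.65342094) = 11.7535
Cpl = (85.56 - 81.9)/(3*0.65342094) = 1.8671
Cpk = min(Cpu, Cpl) = 1.8671

1.8671


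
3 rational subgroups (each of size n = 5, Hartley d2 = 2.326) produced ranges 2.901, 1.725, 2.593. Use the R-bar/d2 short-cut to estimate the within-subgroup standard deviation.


R_bar = (2.901 + 1.725 + 2.593) / 3
R_bar = 7.219 / 3 = 2.4063333
sigma_hat = R_bar / d2 = 2.4063333 / 2.326 = 1.0345

1.0345


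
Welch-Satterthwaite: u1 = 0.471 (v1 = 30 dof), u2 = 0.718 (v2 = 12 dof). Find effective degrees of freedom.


uc = sqrt(u1^2 + u2^2) = sqrt(0.471^2 + 0.718^2) = 0.8586996
v_eff = uc^4 / (u1^4/v1 + u2^4/v2)
= 0.8586996^4 / (0.471^4/30 + 0.718^4/12)
= 0.54370715 / 0.023787531
v_eff = 22.8568

22.8568


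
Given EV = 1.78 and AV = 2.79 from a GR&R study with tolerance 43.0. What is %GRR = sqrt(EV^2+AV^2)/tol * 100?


GRR = sqrt(EV^2 + AV^2) = sqrt(1.78^2 + 2.79^2) = 3.3094561
%GRR = GRR / tol * 100 = 3.3094561 / 43.0 * 100
%GRR = 7.6964

7.6964


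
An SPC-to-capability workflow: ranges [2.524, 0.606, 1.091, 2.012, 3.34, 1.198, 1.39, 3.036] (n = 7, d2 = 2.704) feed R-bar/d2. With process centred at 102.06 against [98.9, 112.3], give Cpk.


R_bar = (2.524 + 0.606 + 1.091 + 2.012 + 3.34 + 1.198 + 1.39 + 3.036) / 8 = 1.899625
sigma = R_bar / d2 = 1.899625 / 2.704 = 0.70252404
Cp = (USL - LSL)/(6*sigma) = (112.3 - 98.9)/(6*0.70252404) = 3.1790
Cpu = (112.3 - 102.06)/(3*0.70252404) = 4.8587
Cpl = (102.06 - 98.9)/(3*0.70252404) = 1.4994
Cpk = min(Cpu, Cpl) = 1.4994

1.4994


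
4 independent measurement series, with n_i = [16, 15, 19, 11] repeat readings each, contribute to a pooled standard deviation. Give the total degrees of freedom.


nu = sum_i (n_i - 1)
nu = ((16 - 1) + (15 - 1) + (19 - 1) + (11 - 1))
nu = 15 + 14 + 18 + 10
nu = 57

57


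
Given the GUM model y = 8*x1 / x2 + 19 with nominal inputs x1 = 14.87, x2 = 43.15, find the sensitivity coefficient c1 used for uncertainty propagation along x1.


y = 8*x1 / x2 + 19
dy/dx1 = 8/x2
Evaluate at x2 = 43.15: c1 = 8 / 43.15
c1 = 0.1854

0.1854


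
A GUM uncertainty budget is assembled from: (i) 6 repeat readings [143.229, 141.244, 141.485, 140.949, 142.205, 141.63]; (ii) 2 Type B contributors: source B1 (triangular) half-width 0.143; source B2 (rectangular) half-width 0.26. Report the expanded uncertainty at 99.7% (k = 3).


mean = (143.229 + 141.244 + 141.485 + 140.949 + 142.205 + 141.63) / 6 = 141.7903333
s = sqrt(sum((x - mean)^2)/(n-1)) = 0.82060555
u_A = s / sqrt(n) = 0.82060555 / sqrt(6) = 0.33501081
u_B1 = 0.143 / sqrt(6) = 0.058379506
u_B2 = 0.26 / sqrt(3) = 0.15011107
uc = sqrt(0.33501081^2 + 0.058379506^2 + 0.15011107^2) = 0.37171729
U = k * uc = 3 * 0.37171729
U = 1.1152

1.1152


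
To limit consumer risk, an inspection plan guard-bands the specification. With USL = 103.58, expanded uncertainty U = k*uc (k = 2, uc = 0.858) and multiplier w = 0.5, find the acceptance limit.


U = k * uc = 2 * 0.858 = 1.716
guard band g = w * U = 0.5 * 1.716 = 0.858
AL = USL - g = 103.58 - 0.858
AL = 102.7220

102.7220


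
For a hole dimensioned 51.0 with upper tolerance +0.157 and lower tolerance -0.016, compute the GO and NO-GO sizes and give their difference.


GO = nominal - lower_tol (smallest hole = maximum material condition)
GO = 51.0 - 0.016 = 50.984
NO-GO = nominal + upper_tol (largest hole = least material condition)
NO-GO = 51.0 + 0.157 = 51.157
spread = NO-GO - GO = 51.157 - 50.984 = 0.1730

0.1730


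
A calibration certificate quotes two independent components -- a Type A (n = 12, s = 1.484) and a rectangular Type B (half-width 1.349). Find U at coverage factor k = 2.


u_A = s / sqrt(n) = 1.484 / sqrt(12) = 0.4283939
u_B = half_width / sqrt(3) = 1.349 / sqrt(3) = 0.77884551
uc = sqrt(u_A^2 + u_B^2) = sqrt(0.4283939^2 + 0.77884551^2) = 0.88888788
U = k * uc = 2 * 0.88888788
U = 1.7778

1.7778


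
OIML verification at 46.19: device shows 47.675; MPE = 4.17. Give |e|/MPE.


e = indication - reference = 47.675 - 46.19 = 1.4850
|e| = 1.4850
ratio = |e| / MPE = 1.4850 / 4.17
ratio = 0.3561

0.3561


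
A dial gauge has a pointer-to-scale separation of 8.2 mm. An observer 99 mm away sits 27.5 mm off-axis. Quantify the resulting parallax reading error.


error = h * offset / d
= 8.2 * 27.5 / 99
= 2.2778

2.2778


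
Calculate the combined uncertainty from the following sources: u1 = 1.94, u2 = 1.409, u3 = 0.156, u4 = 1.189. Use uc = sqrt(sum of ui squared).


uc = sqrt(1.94^2 + 1.409^2 + 0.156^2 + 1.189^2)
uc = sqrt(7.186938)
uc = 2.6808

2.6808


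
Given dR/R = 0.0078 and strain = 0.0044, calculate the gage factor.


GF = (dR/R) / epsilon
= 0.0078 / 0.0044
= 1.7727

1.7727


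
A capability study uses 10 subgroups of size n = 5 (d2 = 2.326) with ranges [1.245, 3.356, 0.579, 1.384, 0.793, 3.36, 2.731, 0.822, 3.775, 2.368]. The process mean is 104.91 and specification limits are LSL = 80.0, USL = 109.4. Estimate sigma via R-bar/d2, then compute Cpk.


R_bar = (1.245 + 3.356 + 0.579 + 1.384 + 0.793 + 3.36 + 2.731 + 0.822 + 3.775 + 2.368) / 10 = 2.0413
sigma = R_bar / d2 = 2.0413 / 2.326 = 0.87760103
Cp = (USL - LSL)/(6*sigma) = (109.4 - 80.0)/(6*0.87760103) = 5.5834
Cpu = (109.4 - 104.91)/(3*0.87760103) = 1.7054
Cpl = (104.91 - 80.0)/(3*0.87760103) = 9.4614
Cpk = min(Cpu, Cpl) = 1.7054

1.7054


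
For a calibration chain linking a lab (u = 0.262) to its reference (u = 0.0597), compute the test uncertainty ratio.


TUR = u_lab / u_ref
= 0.262 / 0.0597
= 4.3886

4.3886


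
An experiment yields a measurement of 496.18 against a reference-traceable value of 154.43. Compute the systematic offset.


Systematic error = measured - true
= 496.18 - 154.43
= 341.7500

341.7500


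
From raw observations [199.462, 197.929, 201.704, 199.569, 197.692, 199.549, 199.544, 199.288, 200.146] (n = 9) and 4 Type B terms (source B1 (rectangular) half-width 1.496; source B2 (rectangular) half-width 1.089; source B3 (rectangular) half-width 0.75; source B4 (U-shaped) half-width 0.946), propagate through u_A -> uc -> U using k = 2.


mean = (199.462 + 197.929 + 201.704 + 199.569 + 197.692 + 199.549 + 199.544 + 199.288 + 200.146) / 9 = 199.4314444
s = sqrt(sum((x - mean)^2)/(n-1)) = 1.173937
u_A = s / sqrt(n) = 1.173937 / sqrt(9) = 0.39131233
u_B1 = 1.496 / sqrt(3) = 0.863716
u_B2 = 1.089 / sqrt(3) = 0.62873444
u_B3 = 0.75 / sqrt(3) = 0.4330127
u_B4 = 0.946 / sqrt(2) = 0.66892302
uc = sqrt(0.39131233^2 + 0.863716^2 + 0.62873444^2 + 0.4330127^2 + 0.66892302^2) = 1.3890269
U = k * uc = 2 * 1.3890269
U = 2.7781

2.7781


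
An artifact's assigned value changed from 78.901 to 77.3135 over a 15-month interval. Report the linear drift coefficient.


rate = (v2 - v1) / months
= (77.3135 - 78.901) / 15
= -1.5875 / 15
= -0.1058

-0.1058


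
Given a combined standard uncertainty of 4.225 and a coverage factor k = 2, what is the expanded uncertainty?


U = k * uc
U = 2 * 4.225
U = 8.4500

8.4500


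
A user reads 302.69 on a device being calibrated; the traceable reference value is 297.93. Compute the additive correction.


Correction = standard - reading
= 297.93 - 302.69
= -4.7600

-4.7600


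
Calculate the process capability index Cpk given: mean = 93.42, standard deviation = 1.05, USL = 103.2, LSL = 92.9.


Cpu = (USL - mean) / (3*sigma) = (103.2 - 93.42) / (3*1.05) = 3.1048
Cpl = (mean - LSL) / (3*sigma) = (93.42 - 92.9) / (3*1.05) = 0.1651
Cpk = min(Cpu, Cpl) = 0.1651

0.1651


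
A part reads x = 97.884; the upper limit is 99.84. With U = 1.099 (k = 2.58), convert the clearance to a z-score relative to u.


u = U / k = 1.099 / 2.58 = 0.42596899
margin = |USL - x| = |99.84 - 97.884| = 1.956
z = margin / u = 1.956 / 0.42596899
z = 4.5919

4.5919


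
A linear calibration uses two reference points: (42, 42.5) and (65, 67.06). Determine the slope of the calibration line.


slope = (y2 - y1) / (x2 - x1)
= (67.06 - 42.5) / (65 - 42)
= 24.5600 / 23
= 1.0678

1.0678


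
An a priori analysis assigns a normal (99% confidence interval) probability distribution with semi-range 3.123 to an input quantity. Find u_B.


u_B = half_width / 2.576
u_B = 3.123 / 2.576
u_B = 1.2123

1.2123


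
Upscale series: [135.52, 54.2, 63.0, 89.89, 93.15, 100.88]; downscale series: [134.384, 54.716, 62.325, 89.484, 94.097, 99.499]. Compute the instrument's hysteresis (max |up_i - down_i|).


|135.52 - 134.384| = 1.1360
|54.2 - 54.716| = 0.5160
|63.0 - 62.325| = 0.6750
|89.89 - 89.484| = 0.4060
|93.15 - 94.097| = 0.9470
|100.88 - 99.499| = 1.3810
hysteresis = max(diffs) = 1.3810

1.3810


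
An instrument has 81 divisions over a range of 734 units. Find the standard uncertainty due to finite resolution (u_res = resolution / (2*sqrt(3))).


resolution = range / divisions
resolution = 734 / 81 = 9.0617284
u_res = resolution / (2*sqrt(3))
u_res = 9.0617284 / 3.4641016
u_res = 2.6159

2.6159


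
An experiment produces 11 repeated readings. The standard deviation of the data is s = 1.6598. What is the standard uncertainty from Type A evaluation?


u_A = s / sqrt(n)
u_A = 1.6598 / sqrt(11)
u_A = 1.6598 / 3.3166248
u_A = 0.5004

0.5004


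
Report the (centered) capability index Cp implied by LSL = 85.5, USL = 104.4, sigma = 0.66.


Cp = (USL - LSL) / (6 * sigma)
= (104.4 - 85.5) / (6 * 0.66)
= 18.9000 / 3.9600
= 4.7727

4.7727


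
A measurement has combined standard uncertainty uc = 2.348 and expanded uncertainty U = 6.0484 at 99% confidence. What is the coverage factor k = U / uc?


k = U / uc
k = 6.0484 / 2.348
k = 2.576

2.576


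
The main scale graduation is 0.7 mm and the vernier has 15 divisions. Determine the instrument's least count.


LC = MSD / n_div
= 0.7 / 15
= 0.0467

0.0467


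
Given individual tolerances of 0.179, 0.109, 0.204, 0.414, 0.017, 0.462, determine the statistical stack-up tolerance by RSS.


RSS = sqrt(0.179^2 + 0.109^2 + 0.204^2 + 0.414^2 + 0.017^2 + 0.462^2)
= sqrt(0.470667)
= 0.6861

0.6861


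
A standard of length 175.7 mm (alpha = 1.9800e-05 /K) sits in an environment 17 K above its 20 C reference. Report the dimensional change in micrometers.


dL = L * alpha * dT
= 175.7 * 1.9800e-05 * 17
= 0.0591406 mm
dL_um = 0.0591406 * 1000 = 59.1406 um

59.1406


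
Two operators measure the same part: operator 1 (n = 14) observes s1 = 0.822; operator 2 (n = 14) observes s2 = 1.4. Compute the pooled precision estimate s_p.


s_p = sqrt(((n1-1)*s1^2 + (n2-1)*s2^2) / (n1+n2-2))
numerator = (14-1)*0.822^2 + (14-1)*1.4^2 = 8.783892 + 25.48 = 34.263892
denominator = 14 + 14 - 2 = 26
s_p^2 = 34.263892 / 26 = 1.317842
s_p = sqrt(1.317842) = 1.1480

1.1480


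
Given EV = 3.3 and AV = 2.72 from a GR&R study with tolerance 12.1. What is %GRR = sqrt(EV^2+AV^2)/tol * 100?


GRR = sqrt(EV^2 + AV^2) = sqrt(3.3^2 + 2.72^2) = 4.2764939
%GRR = GRR / tol * 100 = 4.2764939 / 12.1 * 100
%GRR = 35.3429

35.3429


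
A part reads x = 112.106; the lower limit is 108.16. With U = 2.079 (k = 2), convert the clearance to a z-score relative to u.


u = U / k = 2.079 / 2 = 1.0395
margin = |LSL - x| = |108.16 - 112.106| = 3.946
z = margin / u = 3.946 / 1.0395
z = 3.7961

3.7961


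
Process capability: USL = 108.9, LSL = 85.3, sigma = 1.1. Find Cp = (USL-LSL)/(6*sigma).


Cp = (USL - LSL) / (6 * sigma)
= (108.9 - 85.3) / (6 * 1.1)
= 23.6000 / 6.6000
= 3.5758

3.5758


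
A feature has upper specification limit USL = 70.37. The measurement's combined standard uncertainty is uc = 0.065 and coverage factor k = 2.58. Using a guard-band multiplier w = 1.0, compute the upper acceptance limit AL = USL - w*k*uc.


U = k * uc = 2.58 * 0.065 = 0.1677
guard band g = w * U = 1.0 * 0.1677 = 0.1677
AL = USL - g = 70.37 - 0.1677
AL = 70.2023

70.2023


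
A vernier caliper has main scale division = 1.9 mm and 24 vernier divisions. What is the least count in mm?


LC = MSD / n_div
= 1.9 / 24
= 0.0792

0.0792


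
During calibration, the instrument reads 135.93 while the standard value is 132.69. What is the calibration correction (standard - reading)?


Correction = standard - reading
= 132.69 - 135.93
= -3.2400

-3.2400


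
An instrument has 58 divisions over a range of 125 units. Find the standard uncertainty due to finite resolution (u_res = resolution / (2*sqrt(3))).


resolution = range / divisions
resolution = 125 / 58 = 2.1551724
u_res = resolution / (2*sqrt(3))
u_res = 2.1551724 / 3.4641016
u_res = 0.6221

0.6221


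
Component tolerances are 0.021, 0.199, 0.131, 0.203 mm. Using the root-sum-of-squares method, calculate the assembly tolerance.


RSS = sqrt(0.021^2 + 0.199^2 + 0.131^2 + 0.203^2)
= sqrt(0.098412)
= 0.3137

0.3137


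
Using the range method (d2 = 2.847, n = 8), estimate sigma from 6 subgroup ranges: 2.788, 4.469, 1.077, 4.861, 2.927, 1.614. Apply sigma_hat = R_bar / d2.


R_bar = (2.788 + 4.469 + 1.077 + 4.861 + 2.927 + 1.614) / 6
R_bar = 17.736 / 6 = 2.956
sigma_hat = R_bar / d2 = 2.956 / 2.847 = 1.0383

1.0383


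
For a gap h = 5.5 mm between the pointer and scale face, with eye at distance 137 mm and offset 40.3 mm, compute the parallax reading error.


error = h * offset / d
= 5.5 * 40.3 / 137
= 1.6179

1.6179


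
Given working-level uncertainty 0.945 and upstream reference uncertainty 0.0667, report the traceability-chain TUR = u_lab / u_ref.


TUR = u_lab / u_ref
= 0.945 / 0.0667
= 14.1679

14.1679


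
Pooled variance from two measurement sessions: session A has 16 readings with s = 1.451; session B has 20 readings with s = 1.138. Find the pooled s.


s_p = sqrt(((n1-1)*s1^2 + (n2-1)*s2^2) / (n1+n2-2))
numerator = (16-1)*1.451^2 + (20-1)*1.138^2 = 31.581015 + 24.605836 = 56.186851
denominator = 16 + 20 - 2 = 34
s_p^2 = 56.186851 / 34 = 1.6525544
s_p = sqrt(1.6525544) = 1.2855

1.2855


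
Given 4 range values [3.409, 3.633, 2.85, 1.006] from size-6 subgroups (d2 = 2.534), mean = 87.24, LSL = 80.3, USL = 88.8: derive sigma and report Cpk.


R_bar = (3.409 + 3.633 + 2.85 + 1.006) / 4 = 2.7245
sigma = R_bar / d2 = 2.7245 / 2.534 = 1.0751776
Cp = (USL - LSL)/(6*sigma) = (88.8 - 80.3)/(6*1.0751776) = 1.3176
Cpu = (88.8 - 87.24)/(3*1.0751776) = 0.4836
Cpl = (87.24 - 80.3)/(3*1.0751776) = 2.1516
Cpk = min(Cpu, Cpl) = 0.4836

0.4836


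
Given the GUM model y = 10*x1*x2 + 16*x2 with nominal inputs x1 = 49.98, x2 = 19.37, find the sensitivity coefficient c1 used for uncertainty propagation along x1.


y = 10*x1*x2 + 16*x2
dy/dx1 = 10*x2
Evaluate at x2 = 19.37: c1 = 10 * 19.37
c1 = 193.7000

193.7000


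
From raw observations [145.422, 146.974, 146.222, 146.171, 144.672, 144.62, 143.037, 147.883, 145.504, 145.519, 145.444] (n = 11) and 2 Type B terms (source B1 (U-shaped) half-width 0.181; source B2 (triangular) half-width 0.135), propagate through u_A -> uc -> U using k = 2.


mean = (145.422 + 146.974 + 146.222 + 146.171 + 144.672 + 144.62 + 143.037 + 147.883 + 145.504 + 145.519 + 145.444) / 11 = 145.588
s = sqrt(sum((x - mean)^2)/(n-1)) = 1.2756824
u_A = s / sqrt(n) = 1.2756824 / sqrt(11) = 0.38463272
u_B1 = 0.181 / sqrt(2) = 0.12798633
u_B2 = 0.135 / sqrt(6) = 0.055113519
uc = sqrt(0.38463272^2 + 0.12798633^2 + 0.055113519^2) = 0.40909697
U = k * uc = 2 * 0.40909697
U = 0.8182

0.8182


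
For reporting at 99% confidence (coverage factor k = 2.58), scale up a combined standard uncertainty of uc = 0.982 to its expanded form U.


U = k * uc
U = 2.58 * 0.982
U = 2.5336

2.5336


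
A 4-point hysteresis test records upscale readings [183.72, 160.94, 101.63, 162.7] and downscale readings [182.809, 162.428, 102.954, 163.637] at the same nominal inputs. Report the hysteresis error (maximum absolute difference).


|183.72 - 182.809| = 0.9110
|160.94 - 162.428| = 1.4880
|101.63 - 102.954| = 1.3240
|162.7 - 163.637| = 0.9370
hysteresis = max(diffs) = 1.4880

1.4880


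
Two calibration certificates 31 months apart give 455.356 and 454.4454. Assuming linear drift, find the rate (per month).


rate = (v2 - v1) / months
= (454.4454 - 455.356) / 31
= -0.9106 / 31
= -0.0294

-0.0294


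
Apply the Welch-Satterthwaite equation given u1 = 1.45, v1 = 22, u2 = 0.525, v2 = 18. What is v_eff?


uc = sqrt(u1^2 + u2^2) = sqrt(1.45^2 + 0.525^2) = 1.5421171
v_eff = uc^4 / (u1^4/v1 + u2^4/v2)
= 1.5421171^4 / (1.45^4/22 + 0.525^4/18)
= 5.6554792 / 0.20515261
v_eff = 27.5672

27.5672


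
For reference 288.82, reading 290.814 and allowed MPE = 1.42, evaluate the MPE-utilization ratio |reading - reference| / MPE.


e = indication - reference = 290.814 - 288.82 = 1.9940
|e| = 1.9940
ratio = |e| / MPE = 1.9940 / 1.42
ratio = 1.4042

1.4042


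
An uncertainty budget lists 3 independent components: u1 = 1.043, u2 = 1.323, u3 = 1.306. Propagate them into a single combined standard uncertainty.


uc = sqrt(1.043^2 + 1.323^2 + 1.306^2)
uc = sqrt(4.543814)
uc = 2.1316

2.1316


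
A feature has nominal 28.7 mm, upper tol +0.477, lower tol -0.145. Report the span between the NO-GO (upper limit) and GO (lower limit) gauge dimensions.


GO = nominal - lower_tol (smallest hole = maximum material condition)
GO = 28.7 - 0.145 = 28.555
NO-GO = nominal + upper_tol (largest hole = least material condition)
NO-GO = 28.7 + 0.477 = 29.177
spread = NO-GO - GO = 29.177 - 28.555 = 0.6220

0.6220


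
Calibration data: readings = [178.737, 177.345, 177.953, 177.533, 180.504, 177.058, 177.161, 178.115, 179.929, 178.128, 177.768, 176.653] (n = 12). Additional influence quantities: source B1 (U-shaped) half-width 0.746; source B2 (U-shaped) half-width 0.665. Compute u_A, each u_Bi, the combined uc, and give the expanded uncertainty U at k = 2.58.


mean = (178.737 + 177.345 + 177.953 + 177.533 + 180.504 + 177.058 + 177.161 + 178.115 + 179.929 + 178.128 + 177.768 + 176.653) / 12 = 178.0736667
s = sqrt(sum((x - mean)^2)/(n-1)) = 1.1523713
u_A = s / sqrt(n) = 1.1523713 / sqrt(12) = 0.33266094
u_B1 = 0.746 / sqrt(2) = 0.52750166
u_B2 = 0.665 / sqrt(2) = 0.47022601
uc = sqrt(0.33266094^2 + 0.52750166^2 + 0.47022601^2) = 0.78104661
U = k * uc = 2.58 * 0.78104661
U = 2.0151

2.0151


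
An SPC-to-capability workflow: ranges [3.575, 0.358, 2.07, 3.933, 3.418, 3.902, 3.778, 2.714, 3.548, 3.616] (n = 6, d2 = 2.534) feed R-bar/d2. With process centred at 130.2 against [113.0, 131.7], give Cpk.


R_bar = (3.575 + 0.358 + 2.07 + 3.933 + 3.418 + 3.902 + 3.778 + 2.714 + 3.548 + 3.616) / 10 = 3.0912
sigma = R_bar / d2 = 3.0912 / 2.534 = 1.2198895
Cp = (USL - LSL)/(6*sigma) = (131.7 - 113.0)/(6*1.2198895) = 2.5549
Cpu = (131.7 - 130.2)/(3*1.2198895) = 0.4099
Cpl = (130.2 - 113.0)/(3*1.2198895) = 4.6999
Cpk = min(Cpu, Cpl) = 0.4099

0.4099


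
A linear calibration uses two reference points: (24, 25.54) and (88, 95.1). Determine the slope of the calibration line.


slope = (y2 - y1) / (x2 - x1)
= (95.1 - 25.54) / (88 - 24)
= 69.5600 / 64
= 1.0869

1.0869


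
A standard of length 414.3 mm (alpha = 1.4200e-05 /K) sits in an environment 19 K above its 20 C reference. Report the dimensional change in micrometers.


dL = L * alpha * dT
= 414.3 * 1.4200e-05 * 19
= 0.1117781 mm
dL_um = 0.1117781 * 1000 = 111.7781 um

111.7781


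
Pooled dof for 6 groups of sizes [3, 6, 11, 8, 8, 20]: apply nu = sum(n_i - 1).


nu = sum_i (n_i - 1)
nu = ((3 - 1) + (6 - 1) + (11 - 1) + (8 - 1) + (8 - 1) + (20 - 1))
nu = 2 + 5 + 10 + 7 + 7 + 19
nu = 50

50


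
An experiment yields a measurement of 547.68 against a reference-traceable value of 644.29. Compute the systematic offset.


Systematic error = measured - true
= 547.68 - 644.29
= -96.6100

-96.6100
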